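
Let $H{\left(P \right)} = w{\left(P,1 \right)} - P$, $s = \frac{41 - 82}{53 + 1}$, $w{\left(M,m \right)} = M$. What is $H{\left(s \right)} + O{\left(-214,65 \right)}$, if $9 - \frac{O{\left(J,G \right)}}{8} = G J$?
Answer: $111352$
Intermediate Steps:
$O{\left(J,G \right)} = 72 - 8 G J$
$s = - \frac{41}{54} \approx -0.75926$
$H{\left(P \right)} = 0$ ($H{\left(P \right)} = P - P = 0$)
$H{\left(s \right)} + O{\left(-214,65 \right)} = 0 - \left(-72 + 520 \left(-214\right)\right) = 0 + \left(72 + 111280\right) = 0 + 111352 = 111352$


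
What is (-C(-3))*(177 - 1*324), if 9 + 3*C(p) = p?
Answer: -588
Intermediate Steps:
C(p) = -3 + p/3
(-C(-3))*(177 - 1*324) = (-(-3 + (1/3)*(-3)))*(177 - 1*324) = (-(-3 - 1))*(177 - 324) = -1*(-4)*(-147) = 4*(-147) = -588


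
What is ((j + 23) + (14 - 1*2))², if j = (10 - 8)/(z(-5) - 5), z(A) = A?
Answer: 30276/25 ≈ 1211.0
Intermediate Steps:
j = -⅕ (j = (10 - 8)/(-5 - 5) = 2/(-10) = 2*(-⅒) = -⅕ ≈ -0.20000)
((j + 23) + (14 - 1*2))² = ((-⅕ + 23) + (14 - 1*2))² = (114/5 + (14 - 2))² = (114/5 + 12)² = (174/5)² = 30276/25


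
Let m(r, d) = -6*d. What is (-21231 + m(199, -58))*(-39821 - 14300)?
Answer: 1130208843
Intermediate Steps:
(-21231 + m(199, -58))*(-39821 - 14300) = (-21231 - 6*(-58))*(-39821 - 14300) = (-21231 + 348)*(-54121) = -20883*(-54121) = 1130208843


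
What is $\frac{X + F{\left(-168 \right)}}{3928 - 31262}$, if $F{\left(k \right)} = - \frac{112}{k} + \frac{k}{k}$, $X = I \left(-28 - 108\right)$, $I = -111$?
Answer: $- \frac{45293}{82002} \approx -0.55234$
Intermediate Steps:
$X = 15096$ ($X = - 111 \left(-28 - 108\right) = \left(-111\right) \left(-136\right) = 15096$)
$F{\left(k \right)} = 1 - \frac{112}{k}$ ($F{\left(k \right)} = - \frac{112}{k} + 1 = 1 - \frac{112}{k}$)
$\frac{X + F{\left(-168 \right)}}{3928 - 31262} = \frac{15096 + \frac{-112 - 168}{-168}}{3928 - 31262} = \frac{15096 - - \frac{5}{3}}{-27334} = \left(15096 + \frac{5}{3}\right) \left(- \frac{1}{27334}\right) = \frac{45293}{3} \left(- \frac{1}{27334}\right) = - \frac{45293}{82002}$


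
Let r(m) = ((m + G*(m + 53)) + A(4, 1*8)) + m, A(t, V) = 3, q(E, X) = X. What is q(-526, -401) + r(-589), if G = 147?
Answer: -80368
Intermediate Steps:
r(m) = 7794 + 149*m (r(m) = ((m + 147*(m + 53)) + 3) + m = ((m + 147*(53 + m)) + 3) + m = ((m + (7791 + 147*m)) + 3) + m = ((7791 + 148*m) + 3) + m = (7794 + 148*m) + m = 7794 + 149*m)
q(-526, -401) + r(-589) = -401 + (7794 + 149*(-589)) = -401 + (7794 - 87761) = -401 - 79967 = -80368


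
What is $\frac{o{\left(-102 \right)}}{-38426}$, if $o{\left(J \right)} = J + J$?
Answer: $\frac{102}{19213} \approx 0.0053089$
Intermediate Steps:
$o{\left(J \right)} = 2 J$
$\frac{o{\left(-102 \right)}}{-38426} = \frac{2 \left(-102\right)}{-38426} = \left(-204\right) \left(- \frac{1}{38426}\right) = \frac{102}{19213}$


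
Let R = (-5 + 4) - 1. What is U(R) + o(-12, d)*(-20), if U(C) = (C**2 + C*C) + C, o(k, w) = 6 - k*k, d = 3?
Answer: 2766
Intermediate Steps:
R = -2 (R = -1 - 1 = -2)
o(k, w) = 6 - k**2
U(C) = C + 2*C**2 (U(C) = (C**2 + C**2) + C = 2*C**2 + C = C + 2*C**2)
U(R) + o(-12, d)*(-20) = -2*(1 + 2*(-2)) + (6 - 1*(-12)**2)*(-20) = -2*(1 - 4) + (6 - 1*144)*(-20) = -2*(-3) + (6 - 144)*(-20) = 6 - 138*(-20) = 6 + 2760 = 2766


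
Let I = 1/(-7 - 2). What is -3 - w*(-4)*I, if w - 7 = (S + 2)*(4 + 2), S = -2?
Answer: -55/9 ≈ -6.1111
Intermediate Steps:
I = -1/9 (I = 1/(-9) = -1/9 ≈ -0.11111)
w = 7 (w = 7 + (-2 + 2)*(4 + 2) = 7 + 0*6 = 7 + 0 = 7)
-3 - w*(-4)*I = -3 - 7*(-4)*(-1)/9 = -3 - (-28)*(-1)/9 = -3 - 1*28/9 = -3 - 28/9 = -55/9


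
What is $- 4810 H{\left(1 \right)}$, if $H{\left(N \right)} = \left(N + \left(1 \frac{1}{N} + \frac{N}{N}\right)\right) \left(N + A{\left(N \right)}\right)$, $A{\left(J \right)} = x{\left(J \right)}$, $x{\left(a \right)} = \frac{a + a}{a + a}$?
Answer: $-28860$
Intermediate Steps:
$x{\left(a \right)} = 1$ ($x{\left(a \right)} = \frac{2 a}{2 a} = 2 a \frac{1}{2 a} = 1$)
$A{\left(J \right)} = 1$
$H{\left(N \right)} = \left(1 + N\right) \left(1 + N + \frac{1}{N}\right)$ ($H{\left(N \right)} = \left(N + \left(1 \frac{1}{N} + \frac{N}{N}\right)\right) \left(N + 1\right) = \left(N + \left(\frac{1}{N} + 1\right)\right) \left(1 + N\right) = \left(N + \left(1 + \frac{1}{N}\right)\right) \left(1 + N\right) = \left(1 + N + \frac{1}{N}\right) \left(1 + N\right) = \left(1 + N\right) \left(1 + N + \frac{1}{N}\right)$)
$- 4810 H{\left(1 \right)} = - 4810 \left(2 + 1^{-1} + 1^{2} + 2 \cdot 1\right) = - 4810 \left(2 + 1 + 1 + 2\right) = \left(-4810\right) 6 = -28860$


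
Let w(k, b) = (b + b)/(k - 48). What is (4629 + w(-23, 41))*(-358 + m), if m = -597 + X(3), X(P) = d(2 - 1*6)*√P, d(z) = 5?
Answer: -313791035/71 + 1642885*√3/71 ≈ -4.3795e+6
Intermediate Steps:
X(P) = 5*√P
w(k, b) = 2*b/(-48 + k) (w(k, b) = (2*b)/(-48 + k) = 2*b/(-48 + k))
m = -597 + 5*√3 ≈ -588.34
(4629 + w(-23, 41))*(-358 + m) = (4629 + 2*41/(-48 - 23))*(-358 + (-597 + 5*√3)) = (4629 + 2*41/(-71))*(-955 + 5*√3) = (4629 + 2*41*(-1/71))*(-955 + 5*√3) = (4629 - 82/71)*(-955 + 5*√3) = 328577*(-955 + 5*√3)/71 = -313791035/71 + 1642885*√3/71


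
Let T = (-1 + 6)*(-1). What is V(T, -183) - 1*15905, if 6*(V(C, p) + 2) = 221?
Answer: -95221/6 ≈ -15870.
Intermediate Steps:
T = -5 (T = 5*(-1) = -5)
V(C, p) = 209/6 (V(C, p) = -2 + (1/6)*221 = -2 + 221/6 = 209/6)
V(T, -183) - 1*15905 = 209/6 - 1*15905 = 209/6 - 15905 = -95221/6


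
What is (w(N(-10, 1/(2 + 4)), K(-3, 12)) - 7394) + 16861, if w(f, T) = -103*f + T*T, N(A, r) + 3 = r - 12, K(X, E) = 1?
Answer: 65975/6 ≈ 10996.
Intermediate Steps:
N(A, r) = -15 + r (N(A, r) = -3 + (r - 12) = -3 + (-12 + r) = -15 + r)
w(f, T) = T² - 103*f (w(f, T) = -103*f + T² = T² - 103*f)
(w(N(-10, 1/(2 + 4)), K(-3, 12)) - 7394) + 16861 = ((1² - 103*(-15 + 1/(2 + 4))) - 7394) + 16861 = ((1 - 103*(-15 + 1/6)) - 7394) + 16861 = ((1 - 103*(-15 + ⅙)) - 7394) + 16861 = ((1 - 103*(-89/6)) - 7394) + 16861 = ((1 + 9167/6) - 7394) + 16861 = (9173/6 - 7394) + 16861 = -35191/6 + 16861 = 65975/6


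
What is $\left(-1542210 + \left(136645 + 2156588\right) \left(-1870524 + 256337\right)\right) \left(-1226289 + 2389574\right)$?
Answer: $-4306141901207355585$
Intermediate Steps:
$\left(-1542210 + \left(136645 + 2156588\right) \left(-1870524 + 256337\right)\right) \left(-1226289 + 2389574\right) = \left(-1542210 + 2293233 \left(-1614187\right)\right) 1163285 = \left(-1542210 - 3701706896571\right) 1163285 = \left(-3701708438781\right) 1163285 = -4306141901207355585$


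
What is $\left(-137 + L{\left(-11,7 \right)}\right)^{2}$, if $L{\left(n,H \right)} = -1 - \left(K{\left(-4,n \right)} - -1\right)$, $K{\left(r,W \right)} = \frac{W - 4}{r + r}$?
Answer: $\frac{1270129}{64} \approx 19846.0$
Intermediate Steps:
$K{\left(r,W \right)} = \frac{-4 + W}{2 r}$
$L{\left(n,H \right)} = - \frac{5}{2} + \frac{n}{8}$ ($L{\left(n,H \right)} = -1 - \left(\frac{-4 + n}{2 \left(-4\right)} - -1\right) = -1 - \left(\frac{1}{2} \left(- \frac{1}{4}\right) \left(-4 + n\right) + 1\right) = -1 - \left(\left(\frac{1}{2} - \frac{n}{8}\right) + 1\right) = -1 - \left(\frac{3}{2} - \frac{n}{8}\right) = -1 + \left(- \frac{3}{2} + \frac{n}{8}\right) = - \frac{5}{2} + \frac{n}{8}$)
$\left(-137 + L{\left(-11,7 \right)}\right)^{2} = \left(-137 + \left(- \frac{5}{2} + \frac{1}{8} \left(-11\right)\right)\right)^{2} = \left(-137 - \frac{31}{8}\right)^{2} = \left(- \frac{1127}{8}\right)^{2} = \frac{1270129}{64}$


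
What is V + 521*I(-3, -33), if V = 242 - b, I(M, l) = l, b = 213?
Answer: -17164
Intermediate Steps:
V = 29 (V = 242 - 1*213 = 242 - 213 = 29)
V + 521*I(-3, -33) = 29 + 521*(-33) = 29 - 17193 = -17164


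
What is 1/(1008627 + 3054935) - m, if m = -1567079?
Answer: 6367922675399/4063562 ≈ 1.5671e+6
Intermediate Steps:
1/(1008627 + 3054935) - m = 1/(1008627 + 3054935) - 1*(-1567079) = 1/4063562 + 1567079 = 6367922675399/4063562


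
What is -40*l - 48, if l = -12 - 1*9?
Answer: 792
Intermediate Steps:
l = -21 (l = -12 - 9 = -21)
-40*l - 48 = -40*(-21) - 48 = 840 - 48 = 792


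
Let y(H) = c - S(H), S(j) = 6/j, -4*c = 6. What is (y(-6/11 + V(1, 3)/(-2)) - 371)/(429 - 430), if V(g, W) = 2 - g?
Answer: 16871/46 ≈ 366.76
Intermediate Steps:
c = -3/2 (c = -¼*6 = -3/2 ≈ -1.5000)
y(H) = -3/2 - 6/H
(y(-6/11 + V(1, 3)/(-2)) - 371)/(429 - 430) = ((-3/2 - 6/(-6/11 + (2 - 1*1)/(-2))) - 371)/(429 - 430) = ((-3/2 - 6/(-6*1/11 + (2 - 1)*(-½))) - 371)/(-1) = ((-3/2 - 6/(-6/11 + 1*(-½))) - 371)*(-1) = ((-3/2 - 6/(-6/11 - ½)) - 371)*(-1) = ((-3/2 - 6/(-23/22)) - 371)*(-1) = ((-3/2 - 6*(-22/23)) - 371)*(-1) = ((-3/2 + 132/23) - 371)*(-1) = (195/46 - 371)*(-1) = -16871/46*(-1) = 16871/46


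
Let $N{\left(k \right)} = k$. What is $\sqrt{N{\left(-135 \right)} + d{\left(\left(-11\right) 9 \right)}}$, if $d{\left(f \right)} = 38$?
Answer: $i \sqrt{97} \approx 9.8489 i$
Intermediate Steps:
$\sqrt{N{\left(-135 \right)} + d{\left(\left(-11\right) 9 \right)}} = \sqrt{-135 + 38} = \sqrt{-97} = i \sqrt{97}$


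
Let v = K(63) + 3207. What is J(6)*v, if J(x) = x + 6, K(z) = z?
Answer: 39240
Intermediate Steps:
v = 3270 (v = 63 + 3207 = 3270)
J(x) = 6 + x
J(6)*v = (6 + 6)*3270 = 12*3270 = 39240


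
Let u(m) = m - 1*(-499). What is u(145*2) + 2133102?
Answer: 2133891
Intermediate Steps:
u(m) = 499 + m (u(m) = m + 499 = 499 + m)
u(145*2) + 2133102 = (499 + 145*2) + 2133102 = (499 + 290) + 2133102 = 789 + 2133102 = 2133891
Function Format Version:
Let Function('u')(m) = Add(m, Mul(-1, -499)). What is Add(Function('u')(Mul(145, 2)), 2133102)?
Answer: 2133891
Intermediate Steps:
Function('u')(m) = Add(499, m) (Function('u')(m) = Add(m, 499) = Add(499, m))
Add(Function('u')(Mul(145, 2)), 2133102) = Add(Add(499, Mul(145, 2)), 2133102) = Add(Add(499, 290), 2133102) = Add(789, 2133102) = 2133891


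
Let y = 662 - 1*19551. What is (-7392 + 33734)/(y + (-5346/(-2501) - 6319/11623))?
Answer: -382869419033/274520165804 ≈ -1.3947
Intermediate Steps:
y = -18889 (y = 662 - 19551 = -18889)
(-7392 + 33734)/(y + (-5346/(-2501) - 6319/11623)) = (-7392 + 33734)/(-18889 + (-5346/(-2501) - 6319/11623)) = 26342/(-18889 + (-5346*(-1/2501) - 6319*1/11623)) = 26342/(-18889 + (5346/2501 - 6319/11623)) = 26342/(-18889 + 46332739/29069123) = 26342/(-549040331608/29069123) = 26342*(-29069123/549040331608) = -382869419033/274520165804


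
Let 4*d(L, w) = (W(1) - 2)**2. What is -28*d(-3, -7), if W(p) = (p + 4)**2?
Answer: -3703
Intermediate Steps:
W(p) = (4 + p)**2
d(L, w) = 529/4 (d(L, w) = ((4 + 1)**2 - 2)**2/4 = (5**2 - 2)**2/4 = (25 - 2)**2/4 = (1/4)*23**2 = (1/4)*529 = 529/4)
-28*d(-3, -7) = -28*529/4 = -3703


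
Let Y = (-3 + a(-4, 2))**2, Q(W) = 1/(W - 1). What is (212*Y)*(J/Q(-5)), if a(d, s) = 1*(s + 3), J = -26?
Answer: 132288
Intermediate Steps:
a(d, s) = 3 + s (a(d, s) = 1*(3 + s) = 3 + s)
Q(W) = 1/(-1 + W)
Y = 4 (Y = (-3 + (3 + 2))**2 = (-3 + 5)**2 = 2**2 = 4)
(212*Y)*(J/Q(-5)) = (212*4)*(-26/(1/(-1 - 5))) = 848*(-26/(1/(-6))) = 848*(-26/(-1/6)) = 848*(-26*(-6)) = 848*156 = 132288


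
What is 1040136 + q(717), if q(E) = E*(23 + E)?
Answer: 1570716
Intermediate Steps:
1040136 + q(717) = 1040136 + 717*(23 + 717) = 1040136 + 717*740 = 1040136 + 530580 = 1570716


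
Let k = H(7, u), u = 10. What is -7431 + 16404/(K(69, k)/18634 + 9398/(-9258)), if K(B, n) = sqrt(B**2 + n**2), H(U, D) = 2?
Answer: -180867629624983985625/7666855688570191 - 6549832793911176*sqrt(4765)/7666855688570191 ≈ -23650.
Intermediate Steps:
k = 2
-7431 + 16404/(K(69, k)/18634 + 9398/(-9258)) = -7431 + 16404/(sqrt(69**2 + 2**2)/18634 + 9398/(-9258)) = -7431 + 16404/(sqrt(4761 + 4)*(1/18634) + 9398*(-1/9258)) = -7431 + 16404/(sqrt(4765)*(1/18634) - 4699/4629) = -7431 + 16404/(sqrt(4765)/18634 - 4699/4629) = -7431 + 16404/(-4699/4629 + sqrt(4765)/18634)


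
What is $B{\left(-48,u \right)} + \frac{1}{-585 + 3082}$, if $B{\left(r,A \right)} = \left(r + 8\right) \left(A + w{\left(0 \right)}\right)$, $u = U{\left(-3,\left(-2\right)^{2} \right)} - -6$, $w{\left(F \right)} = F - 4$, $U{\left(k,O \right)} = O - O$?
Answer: $- \frac{199759}{2497} \approx -80.0$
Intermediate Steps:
$U{\left(k,O \right)} = 0$
$w{\left(F \right)} = -4 + F$ ($w{\left(F \right)} = F - 4 = -4 + F$)
$u = 6$ ($u = 0 - -6 = 0 + 6 = 6$)
$B{\left(r,A \right)} = \left(-4 + A\right) \left(8 + r\right)$ ($B{\left(r,A \right)} = \left(r + 8\right) \left(A + \left(-4 + 0\right)\right) = \left(8 + r\right) \left(A - 4\right) = \left(8 + r\right) \left(-4 + A\right) = \left(-4 + A\right) \left(8 + r\right)$)
$B{\left(-48,u \right)} + \frac{1}{-585 + 3082} = \left(-32 - -192 + 8 \cdot 6 + 6 \left(-48\right)\right) + \frac{1}{-585 + 3082} = \left(-32 + 192 + 48 - 288\right) + \frac{1}{2497} = -80 + \frac{1}{2497} = - \frac{199759}{2497}$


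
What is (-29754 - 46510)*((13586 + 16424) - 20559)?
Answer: -720771064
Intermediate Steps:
(-29754 - 46510)*((13586 + 16424) - 20559) = -76264*(30010 - 20559) = -76264*9451 = -720771064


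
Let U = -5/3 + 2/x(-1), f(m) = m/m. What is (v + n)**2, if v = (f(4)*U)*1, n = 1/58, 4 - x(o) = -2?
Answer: 52441/30276 ≈ 1.7321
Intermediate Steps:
x(o) = 6 (x(o) = 4 - 1*(-2) = 4 + 2 = 6)
f(m) = 1
U = -4/3 (U = -5/3 + 2/6 = -5*1/3 + 2*(1/6) = -5/3 + 1/3 = -4/3 ≈ -1.3333)
n = 1/58 ≈ 0.017241
v = -4/3 (v = (1*(-4/3))*1 = -4/3*1 = -4/3 ≈ -1.3333)
(v + n)**2 = (-4/3 + 1/58)**2 = (-229/174)**2 = 52441/30276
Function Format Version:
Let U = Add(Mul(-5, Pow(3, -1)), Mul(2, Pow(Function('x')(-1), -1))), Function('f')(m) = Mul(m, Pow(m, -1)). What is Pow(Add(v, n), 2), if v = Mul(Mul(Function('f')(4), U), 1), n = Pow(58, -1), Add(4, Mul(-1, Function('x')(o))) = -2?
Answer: Rational(52441, 30276) ≈ 1.7321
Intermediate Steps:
Function('x')(o) = 6 (Function('x')(o) = Add(4, Mul(-1, -2)) = Add(4, 2) = 6)
Function('f')(m) = 1
U = Rational(-4, 3) (U = Add(Mul(-5, Pow(3, -1)), Mul(2, Pow(6, -1))) = Add(Mul(-5, Rational(1, 3)), Mul(2, Rational(1, 6))) = Add(Rational(-5, 3), Rational(1, 3)) = Rational(-4, 3) ≈ -1.3333)
n = Rational(1, 58) ≈ 0.017241
v = Rational(-4, 3) (v = Mul(Mul(1, Rational(-4, 3)), 1) = Mul(Rational(-4, 3), 1) = Rational(-4, 3) ≈ -1.3333)
Pow(Add(v, n), 2) = Pow(Add(Rational(-4, 3), Rational(1, 58)), 2) = Pow(Rational(-229, 174), 2) = Rational(52441, 30276)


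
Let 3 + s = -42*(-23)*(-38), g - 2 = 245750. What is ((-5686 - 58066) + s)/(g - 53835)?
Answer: -9133/17447 ≈ -0.52347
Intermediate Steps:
g = 245752 (g = 2 + 245750 = 245752)
s = -36711 (s = -3 - 42*(-23)*(-38) = -3 + 966*(-38) = -3 - 36708 = -36711)
((-5686 - 58066) + s)/(g - 53835) = ((-5686 - 58066) - 36711)/(245752 - 53835) = (-63752 - 36711)/191917 = -100463*1/191917 = -9133/17447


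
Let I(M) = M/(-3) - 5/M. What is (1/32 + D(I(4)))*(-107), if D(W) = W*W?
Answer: -206617/288 ≈ -717.42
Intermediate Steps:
I(M) = -5/M - M/3 (I(M) = M*(-⅓) - 5/M = -M/3 - 5/M = -5/M - M/3)
D(W) = W²
(1/32 + D(I(4)))*(-107) = (1/32 + (-5/4 - ⅓*4)²)*(-107) = (1/32 + (-5*¼ - 4/3)²)*(-107) = (1/32 + (-5/4 - 4/3)²)*(-107) = (1/32 + (-31/12)²)*(-107) = (1/32 + 961/144)*(-107) = (1931/288)*(-107) = -206617/288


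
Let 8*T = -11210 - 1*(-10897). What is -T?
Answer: 313/8 ≈ 39.125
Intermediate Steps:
T = -313/8 (T = (-11210 - 1*(-10897))/8 = (-11210 + 10897)/8 = (⅛)*(-313) = -313/8 ≈ -39.125)
-T = -1*(-313/8) = 313/8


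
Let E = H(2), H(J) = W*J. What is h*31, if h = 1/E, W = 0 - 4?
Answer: -31/8 ≈ -3.8750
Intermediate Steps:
W = -4
H(J) = -4*J
E = -8 (E = -4*2 = -8)
h = -1/8 (h = 1/(-8) = -1/8 ≈ -0.12500)
h*31 = -1/8*31 = -31/8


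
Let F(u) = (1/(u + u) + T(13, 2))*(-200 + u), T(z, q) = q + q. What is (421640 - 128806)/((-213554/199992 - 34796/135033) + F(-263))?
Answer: -115546629908654984/730939057650413 ≈ -158.08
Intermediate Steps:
T(z, q) = 2*q
F(u) = (-200 + u)*(4 + 1/(2*u)) (F(u) = (1/(u + u) + 2*2)*(-200 + u) = (1/(2*u) + 4)*(-200 + u) = (4 + 1/(2*u))*(-200 + u) = (-200 + u)*(4 + 1/(2*u)))
(421640 - 128806)/((-213554/199992 - 34796/135033) + F(-263)) = (421640 - 128806)/((-213554/199992 - 34796/135033) + (-1599/2 - 100/(-263) + 4*(-263))) = 292834/((-213554*1/199992 - 34796*1/135033) + (-1599/2 - 100*(-1/263) - 1052)) = 292834/((-106777/99996 - 34796/135033) + (-1599/2 + 100/263 - 1052)) = 292834/(-1988653273/1500306652 - 973689/526) = 292834/(-730939057650413/394580649476) = 292834*(-394580649476/730939057650413) = -115546629908654984/730939057650413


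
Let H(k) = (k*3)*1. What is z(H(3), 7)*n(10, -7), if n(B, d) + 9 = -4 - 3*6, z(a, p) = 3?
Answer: -93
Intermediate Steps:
H(k) = 3*k (H(k) = (3*k)*1 = 3*k)
n(B, d) = -31 (n(B, d) = -9 + (-4 - 3*6) = -9 + (-4 - 18) = -9 - 22 = -31)
z(H(3), 7)*n(10, -7) = 3*(-31) = -93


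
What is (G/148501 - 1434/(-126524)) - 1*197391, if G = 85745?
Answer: -1854378348611035/9394470262 ≈ -1.9739e+5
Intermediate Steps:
(G/148501 - 1434/(-126524)) - 1*197391 = (85745/148501 - 1434/(-126524)) - 1*197391 = (85745*(1/148501) - 1434*(-1/126524)) - 197391 = (85745/148501 + 717/63262) - 197391 = 5530875407/9394470262 - 197391 = -1854378348611035/9394470262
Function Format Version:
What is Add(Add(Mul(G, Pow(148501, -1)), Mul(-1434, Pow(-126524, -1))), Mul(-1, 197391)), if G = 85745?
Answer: Rational(-1854378348611035, 9394470262) ≈ -1.9739e+5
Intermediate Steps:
Add(Add(Mul(G, Pow(148501, -1)), Mul(-1434, Pow(-126524, -1))), Mul(-1, 197391)) = Add(Add(Mul(85745, Pow(148501, -1)), Mul(-1434, Pow(-126524, -1))), Mul(-1, 197391)) = Add(Add(Mul(85745, Rational(1, 148501)), Mul(-1434, Rational(-1, 126524))), -197391) = Add(Add(Rational(85745, 148501), Rational(717, 63262)), -197391) = Add(Rational(5530875407, 9394470262), -197391) = Rational(-1854378348611035, 9394470262)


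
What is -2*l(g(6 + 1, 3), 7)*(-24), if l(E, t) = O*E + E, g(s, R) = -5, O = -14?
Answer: 3120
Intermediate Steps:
l(E, t) = -13*E (l(E, t) = -14*E + E = -13*E)
-2*l(g(6 + 1, 3), 7)*(-24) = -(-26)*(-5)*(-24) = -2*65*(-24) = -130*(-24) = 3120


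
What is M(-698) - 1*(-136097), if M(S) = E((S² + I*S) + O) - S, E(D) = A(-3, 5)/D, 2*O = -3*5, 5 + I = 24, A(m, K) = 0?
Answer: 136795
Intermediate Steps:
I = 19 (I = -5 + 24 = 19)
O = -15/2 (O = (-3*5)/2 = (½)*(-15) = -15/2 ≈ -7.5000)
E(D) = 0 (E(D) = 0/D = 0)
M(S) = -S (M(S) = 0 - S = -S)
M(-698) - 1*(-136097) = -1*(-698) - 1*(-136097) = 698 + 136097 = 136795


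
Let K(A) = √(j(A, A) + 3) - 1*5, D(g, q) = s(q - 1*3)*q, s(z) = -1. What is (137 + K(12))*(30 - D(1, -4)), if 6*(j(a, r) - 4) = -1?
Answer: 3432 + 13*√246/3 ≈ 3500.0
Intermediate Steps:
j(a, r) = 23/6 (j(a, r) = 4 + (⅙)*(-1) = 4 - ⅙ = 23/6)
D(g, q) = -q
K(A) = -5 + √246/6 (K(A) = √(23/6 + 3) - 1*5 = √(41/6) - 5 = √246/6 - 5 = -5 + √246/6)
(137 + K(12))*(30 - D(1, -4)) = (137 + (-5 + √246/6))*(30 - (-1)*(-4)) = (132 + √246/6)*(30 - 1*4) = (132 + √246/6)*(30 - 4) = (132 + √246/6)*26 = 3432 + 13*√246/3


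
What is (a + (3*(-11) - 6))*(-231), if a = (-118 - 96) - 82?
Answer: 77385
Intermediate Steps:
a = -296 (a = -214 - 82 = -296)
(a + (3*(-11) - 6))*(-231) = (-296 + (3*(-11) - 6))*(-231) = (-296 + (-33 - 6))*(-231) = (-296 - 39)*(-231) = -335*(-231) = 77385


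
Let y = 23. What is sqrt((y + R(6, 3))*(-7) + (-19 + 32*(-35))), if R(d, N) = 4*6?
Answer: 2*I*sqrt(367) ≈ 38.315*I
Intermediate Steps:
R(d, N) = 24
sqrt((y + R(6, 3))*(-7) + (-19 + 32*(-35))) = sqrt((23 + 24)*(-7) + (-19 + 32*(-35))) = sqrt(47*(-7) + (-19 - 1120)) = sqrt(-329 - 1139) = sqrt(-1468) = 2*I*sqrt(367)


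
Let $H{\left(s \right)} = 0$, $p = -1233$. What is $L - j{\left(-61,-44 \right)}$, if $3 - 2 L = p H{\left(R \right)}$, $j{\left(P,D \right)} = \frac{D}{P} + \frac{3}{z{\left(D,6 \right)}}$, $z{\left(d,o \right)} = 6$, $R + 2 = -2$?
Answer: $\frac{17}{61} \approx 0.27869$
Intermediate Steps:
$R = -4$ ($R = -2 - 2 = -4$)
$j{\left(P,D \right)} = \frac{1}{2} + \frac{D}{P}$ ($j{\left(P,D \right)} = \frac{D}{P} + \frac{3}{6} = \frac{D}{P} + 3 \cdot \frac{1}{6} = \frac{D}{P} + \frac{1}{2} = \frac{1}{2} + \frac{D}{P}$)
$L = \frac{3}{2}$ ($L = \frac{3}{2} - \frac{\left(-1233\right) 0}{2} = \frac{3}{2} - 0 = \frac{3}{2} + 0 = \frac{3}{2} \approx 1.5$)
$L - j{\left(-61,-44 \right)} = \frac{3}{2} - \frac{-44 + \frac{1}{2} \left(-61\right)}{-61} = \frac{3}{2} - - \frac{-44 - \frac{61}{2}}{61} = \frac{3}{2} - \left(- \frac{1}{61}\right) \left(- \frac{149}{2}\right) = \frac{3}{2} - \frac{149}{122} = \frac{17}{61}$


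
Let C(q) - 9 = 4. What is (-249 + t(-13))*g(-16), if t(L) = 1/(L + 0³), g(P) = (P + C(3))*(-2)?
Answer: -19428/13 ≈ -1494.5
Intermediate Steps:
C(q) = 13 (C(q) = 9 + 4 = 13)
g(P) = -26 - 2*P (g(P) = (P + 13)*(-2) = (13 + P)*(-2) = -26 - 2*P)
t(L) = 1/L (t(L) = 1/(L + 0) = 1/L)
(-249 + t(-13))*g(-16) = (-249 + 1/(-13))*(-26 - 2*(-16)) = (-249 - 1/13)*(-26 + 32) = -3238/13*6 = -19428/13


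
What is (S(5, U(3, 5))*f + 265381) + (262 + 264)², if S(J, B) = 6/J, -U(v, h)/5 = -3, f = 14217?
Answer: 2795587/5 ≈ 5.5912e+5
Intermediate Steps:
U(v, h) = 15 (U(v, h) = -5*(-3) = 15)
(S(5, U(3, 5))*f + 265381) + (262 + 264)² = ((6/5)*14217 + 265381) + (262 + 264)² = ((6*(⅕))*14217 + 265381) + 526² = ((6/5)*14217 + 265381) + 276676 = (85302/5 + 265381) + 276676 = 1412207/5 + 276676 = 2795587/5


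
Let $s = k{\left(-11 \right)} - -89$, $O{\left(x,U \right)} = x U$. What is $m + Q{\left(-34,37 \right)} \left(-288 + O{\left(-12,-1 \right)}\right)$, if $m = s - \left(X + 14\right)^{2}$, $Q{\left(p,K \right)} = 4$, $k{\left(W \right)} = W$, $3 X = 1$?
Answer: $- \frac{11083}{9} \approx -1231.4$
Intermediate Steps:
$X = \frac{1}{3}$ ($X = \frac{1}{3} \cdot 1 = \frac{1}{3} \approx 0.33333$)
$O{\left(x,U \right)} = U x$
$s = 78$ ($s = -11 - -89 = -11 + 89 = 78$)
$m = - \frac{1147}{9}$ ($m = 78 - \left(\frac{1}{3} + 14\right)^{2} = 78 - \left(\frac{43}{3}\right)^{2} = 78 - \frac{1849}{9} = - \frac{1147}{9} \approx -127.44$)
$m + Q{\left(-34,37 \right)} \left(-288 + O{\left(-12,-1 \right)}\right) = - \frac{1147}{9} + 4 \left(-288 - -12\right) = - \frac{1147}{9} + 4 \left(-288 + 12\right) = - \frac{1147}{9} + 4 \left(-276\right) = - \frac{1147}{9} - 1104 = - \frac{11083}{9}$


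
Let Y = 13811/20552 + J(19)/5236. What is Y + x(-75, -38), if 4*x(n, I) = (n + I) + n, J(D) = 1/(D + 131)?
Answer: -6676832479/144120900 ≈ -46.328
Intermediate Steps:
J(D) = 1/(131 + D)
x(n, I) = n/2 + I/4 (x(n, I) = ((n + I) + n)/4 = ((I + n) + n)/4 = (I + 2*n)/4 = n/2 + I/4)
Y = 96849821/144120900 (Y = 13811/20552 + 1/((131 + 19)*5236) = 13811*(1/20552) + (1/5236)/150 = 1973/2936 + (1/150)*(1/5236) = 1973/2936 + 1/785400 = 96849821/144120900 ≈ 0.67200)
Y + x(-75, -38) = 96849821/144120900 + ((1/2)*(-75) + (1/4)*(-38)) = 96849821/144120900 + (-75/2 - 19/2) = 96849821/144120900 - 47 = -6676832479/144120900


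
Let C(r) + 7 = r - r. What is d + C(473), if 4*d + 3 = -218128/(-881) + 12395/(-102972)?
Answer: 19637888129/362873328 ≈ 54.118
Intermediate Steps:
C(r) = -7 (C(r) = -7 + (r - r) = -7 + 0 = -7)
d = 22178001425/362873328 (d = -3/4 + (-218128/(-881) + 12395/(-102972))/4 = -3/4 + (-218128*(-1/881) + 12395*(-1/102972))/4 = -3/4 + (218128/881 - 12395/102972)/4 = -3/4 + (1/4)*(22450156421/90718332) = -3/4 + 22450156421/362873328 = 22178001425/362873328 ≈ 61.118)
d + C(473) = 22178001425/362873328 - 7 = 19637888129/362873328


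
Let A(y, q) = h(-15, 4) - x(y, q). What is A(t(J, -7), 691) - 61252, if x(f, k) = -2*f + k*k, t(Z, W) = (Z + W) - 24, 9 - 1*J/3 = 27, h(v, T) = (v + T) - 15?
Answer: -538929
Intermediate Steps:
h(v, T) = -15 + T + v (h(v, T) = (T + v) - 15 = -15 + T + v)
J = -54 (J = 27 - 3*27 = 27 - 81 = -54)
t(Z, W) = -24 + W + Z (t(Z, W) = (W + Z) - 24 = -24 + W + Z)
x(f, k) = k² - 2*f (x(f, k) = -2*f + k² = k² - 2*f)
A(y, q) = -26 - q² + 2*y (A(y, q) = (-15 + 4 - 15) - (q² - 2*y) = -26 + (-q² + 2*y) = -26 - q² + 2*y)
A(t(J, -7), 691) - 61252 = (-26 - 1*691² + 2*(-24 - 7 - 54)) - 61252 = (-26 - 1*477481 + 2*(-85)) - 61252 = (-26 - 477481 - 170) - 61252 = -477677 - 61252 = -538929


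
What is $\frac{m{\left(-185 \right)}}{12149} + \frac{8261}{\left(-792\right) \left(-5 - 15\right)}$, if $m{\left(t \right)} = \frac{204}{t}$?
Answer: $\frac{337525511}{647298720} \approx 0.52144$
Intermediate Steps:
$\frac{m{\left(-185 \right)}}{12149} + \frac{8261}{\left(-792\right) \left(-5 - 15\right)} = \frac{204 \frac{1}{-185}}{12149} + \frac{8261}{\left(-792\right) \left(-5 - 15\right)} = 204 \left(- \frac{1}{185}\right) \frac{1}{12149} + \frac{8261}{\left(-792\right) \left(-20\right)} = \left(- \frac{204}{185}\right) \frac{1}{12149} + \frac{8261}{15840} = - \frac{204}{2247565} + 8261 \cdot \frac{1}{15840} = - \frac{204}{2247565} + \frac{751}{1440} = \frac{337525511}{647298720}$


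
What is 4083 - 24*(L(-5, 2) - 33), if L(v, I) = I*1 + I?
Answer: 4779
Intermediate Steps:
L(v, I) = 2*I (L(v, I) = I + I = 2*I)
4083 - 24*(L(-5, 2) - 33) = 4083 - 24*(2*2 - 33) = 4083 - 24*(4 - 33) = 4083 - 24*(-29) = 4083 + 696 = 4779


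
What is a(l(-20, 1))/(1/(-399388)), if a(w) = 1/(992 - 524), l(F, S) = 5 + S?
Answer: -99847/117 ≈ -853.39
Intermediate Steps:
a(w) = 1/468
a(l(-20, 1))/(1/(-399388)) = 1/(468*(1/(-399388))) = 1/(468*(-1/399388)) = (1/468)*(-399388) = -99847/117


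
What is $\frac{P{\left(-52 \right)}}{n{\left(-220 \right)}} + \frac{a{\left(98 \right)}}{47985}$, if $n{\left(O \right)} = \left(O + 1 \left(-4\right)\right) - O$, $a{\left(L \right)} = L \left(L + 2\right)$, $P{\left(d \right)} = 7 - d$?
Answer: $- \frac{79769}{5484} \approx -14.546$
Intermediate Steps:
$a{\left(L \right)} = L \left(2 + L\right)$
$n{\left(O \right)} = -4$ ($n{\left(O \right)} = \left(O - 4\right) - O = \left(-4 + O\right) - O = -4$)
$\frac{P{\left(-52 \right)}}{n{\left(-220 \right)}} + \frac{a{\left(98 \right)}}{47985} = \frac{7 - -52}{-4} + \frac{98 \left(2 + 98\right)}{47985} = \left(7 + 52\right) \left(- \frac{1}{4}\right) + 98 \cdot 100 \cdot \frac{1}{47985} = 59 \left(- \frac{1}{4}\right) + 9800 \cdot \frac{1}{47985} = - \frac{59}{4} + \frac{280}{1371} = - \frac{79769}{5484}$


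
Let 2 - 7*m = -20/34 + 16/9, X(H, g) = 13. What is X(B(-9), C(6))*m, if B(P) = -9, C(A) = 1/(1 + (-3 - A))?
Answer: 1612/1071 ≈ 1.5051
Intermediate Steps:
C(A) = 1/(-2 - A)
m = 124/1071 (m = 2/7 - (-20/34 + 16/9)/7 = 2/7 - (-20*1/34 + 16*(⅑))/7 = 2/7 - (-10/17 + 16/9)/7 = 2/7 - ⅐*182/153 = 2/7 - 26/153 = 124/1071 ≈ 0.11578)
X(B(-9), C(6))*m = 13*(124/1071) = 1612/1071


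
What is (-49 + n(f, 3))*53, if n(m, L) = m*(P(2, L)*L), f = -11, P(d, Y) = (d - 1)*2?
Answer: -6095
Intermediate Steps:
P(d, Y) = -2 + 2*d (P(d, Y) = (-1 + d)*2 = -2 + 2*d)
n(m, L) = 2*L*m (n(m, L) = m*((-2 + 2*2)*L) = m*((-2 + 4)*L) = m*(2*L) = 2*L*m)
(-49 + n(f, 3))*53 = (-49 + 2*3*(-11))*53 = (-49 - 66)*53 = -115*53 = -6095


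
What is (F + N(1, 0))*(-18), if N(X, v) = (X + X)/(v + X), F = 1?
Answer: -54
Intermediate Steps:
N(X, v) = 2*X/(X + v) (N(X, v) = (2*X)/(X + v) = 2*X/(X + v))
(F + N(1, 0))*(-18) = (1 + 2*1/(1 + 0))*(-18) = (1 + 2*1/1)*(-18) = (1 + 2*1*1)*(-18) = (1 + 2)*(-18) = 3*(-18) = -54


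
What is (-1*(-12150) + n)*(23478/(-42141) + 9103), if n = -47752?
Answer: -4552143458030/14047 ≈ -3.2407e+8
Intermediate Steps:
(-1*(-12150) + n)*(23478/(-42141) + 9103) = (-1*(-12150) - 47752)*(23478/(-42141) + 9103) = (12150 - 47752)*(23478*(-1/42141) + 9103) = -35602*(-7826/14047 + 9103) = -35602*127862015/14047 = -4552143458030/14047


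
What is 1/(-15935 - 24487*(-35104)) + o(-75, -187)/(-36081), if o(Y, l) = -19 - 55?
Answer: 35001367931/17065998950976 ≈ 0.0020509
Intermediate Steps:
o(Y, l) = -74
1/(-15935 - 24487*(-35104)) + o(-75, -187)/(-36081) = 1/(-15935 - 24487*(-35104)) - 74/(-36081) = -1/35104/(-40422) - 74*(-1/36081) = -1/40422*(-1/35104) + 74/36081 = 1/1418973888 + 74/36081 = 35001367931/17065998950976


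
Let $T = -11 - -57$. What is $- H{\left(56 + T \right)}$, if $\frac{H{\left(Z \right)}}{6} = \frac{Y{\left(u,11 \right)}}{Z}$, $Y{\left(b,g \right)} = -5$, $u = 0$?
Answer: $\frac{5}{17} \approx 0.29412$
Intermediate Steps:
$T = 46$ ($T = -11 + 57 = 46$)
$H{\left(Z \right)} = - \frac{30}{Z}$ ($H{\left(Z \right)} = 6 \left(- \frac{5}{Z}\right) = - \frac{30}{Z}$)
$- H{\left(56 + T \right)} = - \frac{-30}{56 + 46} = - \frac{-30}{102} = \left(-1\right) \left(- \frac{5}{17}\right) = \frac{5}{17}$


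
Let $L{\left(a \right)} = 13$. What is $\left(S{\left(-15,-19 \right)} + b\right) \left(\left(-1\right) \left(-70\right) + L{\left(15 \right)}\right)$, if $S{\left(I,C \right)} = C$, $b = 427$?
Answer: $33864$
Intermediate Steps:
$\left(S{\left(-15,-19 \right)} + b\right) \left(\left(-1\right) \left(-70\right) + L{\left(15 \right)}\right) = \left(-19 + 427\right) \left(\left(-1\right) \left(-70\right) + 13\right) = 408 \left(70 + 13\right) = 408 \cdot 83 = 33864$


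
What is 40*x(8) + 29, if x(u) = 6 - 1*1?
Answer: 229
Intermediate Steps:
x(u) = 5 (x(u) = 6 - 1 = 5)
40*x(8) + 29 = 40*5 + 29 = 200 + 29 = 229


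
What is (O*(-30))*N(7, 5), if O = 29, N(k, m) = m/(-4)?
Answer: 2175/2 ≈ 1087.5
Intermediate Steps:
N(k, m) = -m/4 (N(k, m) = m*(-1/4) = -m/4)
(O*(-30))*N(7, 5) = (29*(-30))*(-1/4*5) = -870*(-5/4) = 2175/2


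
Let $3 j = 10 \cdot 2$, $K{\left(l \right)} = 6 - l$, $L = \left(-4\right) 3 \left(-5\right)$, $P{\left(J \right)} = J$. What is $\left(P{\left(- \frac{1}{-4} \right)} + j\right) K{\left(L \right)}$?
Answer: $- \frac{747}{2} \approx -373.5$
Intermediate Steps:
$L = 60$ ($L = \left(-12\right) \left(-5\right) = 60$)
$j = \frac{20}{3}$ ($j = \frac{10 \cdot 2}{3} = \frac{1}{3} \cdot 20 = \frac{20}{3} \approx 6.6667$)
$\left(P{\left(- \frac{1}{-4} \right)} + j\right) K{\left(L \right)} = \left(- \frac{1}{-4} + \frac{20}{3}\right) \left(6 - 60\right) = \left(\left(-1\right) \left(- \frac{1}{4}\right) + \frac{20}{3}\right) \left(6 - 60\right) = \left(\frac{1}{4} + \frac{20}{3}\right) \left(-54\right) = \frac{83}{12} \left(-54\right) = - \frac{747}{2}$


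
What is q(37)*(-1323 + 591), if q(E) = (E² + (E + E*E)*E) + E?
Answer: -39109296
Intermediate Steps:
q(E) = E + E² + E*(E + E²) (q(E) = (E² + (E + E²)*E) + E = (E² + E*(E + E²)) + E = E + E² + E*(E + E²))
q(37)*(-1323 + 591) = (37*(1 + 37² + 2*37))*(-1323 + 591) = (37*(1 + 1369 + 74))*(-732) = (37*1444)*(-732) = 53428*(-732) = -39109296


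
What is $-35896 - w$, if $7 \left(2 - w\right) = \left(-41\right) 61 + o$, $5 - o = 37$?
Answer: $- \frac{253819}{7} \approx -36260.0$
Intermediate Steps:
$o = -32$ ($o = 5 - 37 = -32$)
$w = \frac{2547}{7}$ ($w = 2 - \frac{\left(-41\right) 61 - 32}{7} = 2 - \frac{-2501 - 32}{7} = 2 - - \frac{2533}{7} = 2 + \frac{2533}{7} = \frac{2547}{7} \approx 363.86$)
$-35896 - w = -35896 - \frac{2547}{7} = - \frac{253819}{7}$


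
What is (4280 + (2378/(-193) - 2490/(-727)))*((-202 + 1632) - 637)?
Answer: 475231295292/140311 ≈ 3.3870e+6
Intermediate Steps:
(4280 + (2378/(-193) - 2490/(-727)))*((-202 + 1632) - 637) = (4280 + (2378*(-1/193) - 2490*(-1/727)))*(1430 - 637) = (4280 + (-2378/193 + 2490/727))*793 = (4280 - 1248236/140311)*793 = (599282844/140311)*793 = 475231295292/140311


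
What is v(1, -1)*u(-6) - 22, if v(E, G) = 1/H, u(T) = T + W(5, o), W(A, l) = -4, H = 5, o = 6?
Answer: -24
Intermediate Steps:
u(T) = -4 + T (u(T) = T - 4 = -4 + T)
v(E, G) = ⅕ (v(E, G) = 1/5 = ⅕)
v(1, -1)*u(-6) - 22 = (-4 - 6)/5 - 22 = (⅕)*(-10) - 22 = -2 - 22 = -24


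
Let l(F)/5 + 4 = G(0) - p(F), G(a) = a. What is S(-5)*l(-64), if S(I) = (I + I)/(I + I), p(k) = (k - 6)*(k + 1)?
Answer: -22070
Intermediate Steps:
p(k) = (1 + k)*(-6 + k) (p(k) = (-6 + k)*(1 + k) = (1 + k)*(-6 + k))
S(I) = 1 (S(I) = (2*I)/((2*I)) = (2*I)*(1/(2*I)) = 1)
l(F) = 10 - 5*F² + 25*F (l(F) = -20 + 5*(0 - (-6 + F² - 5*F)) = -20 + 5*(0 + (6 - F² + 5*F)) = -20 + 5*(6 - F² + 5*F) = -20 + (30 - 5*F² + 25*F) = 10 - 5*F² + 25*F)
S(-5)*l(-64) = 1*(10 - 5*(-64)² + 25*(-64)) = 1*(10 - 5*4096 - 1600) = 1*(10 - 20480 - 1600) = 1*(-22070) = -22070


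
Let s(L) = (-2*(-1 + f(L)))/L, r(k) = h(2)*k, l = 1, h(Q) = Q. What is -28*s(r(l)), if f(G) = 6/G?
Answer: 56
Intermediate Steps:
r(k) = 2*k
s(L) = (2 - 12/L)/L (s(L) = (-2*(-1 + 6/L))/L = (2 - 12/L)/L)
-28*s(r(l)) = -56*(-6 + 2*1)/(2*1)**2 = -56*(-6 + 2)/2**2 = -56*(-4)/4 = -28*(-2) = 56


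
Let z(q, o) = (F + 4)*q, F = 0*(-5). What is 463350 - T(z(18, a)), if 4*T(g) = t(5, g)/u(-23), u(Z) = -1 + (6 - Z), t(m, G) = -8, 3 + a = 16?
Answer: 6486901/14 ≈ 4.6335e+5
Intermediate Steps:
a = 13 (a = -3 + 16 = 13)
u(Z) = 5 - Z
F = 0
z(q, o) = 4*q (z(q, o) = (0 + 4)*q = 4*q)
T(g) = -1/14 (T(g) = (-8/(5 - 1*(-23)))/4 = (-8/(5 + 23))/4 = (-8/28)/4 = (-8*1/28)/4 = (¼)*(-2/7) = -1/14)
463350 - T(z(18, a)) = 463350 - 1*(-1/14) = 463350 + 1/14 = 6486901/14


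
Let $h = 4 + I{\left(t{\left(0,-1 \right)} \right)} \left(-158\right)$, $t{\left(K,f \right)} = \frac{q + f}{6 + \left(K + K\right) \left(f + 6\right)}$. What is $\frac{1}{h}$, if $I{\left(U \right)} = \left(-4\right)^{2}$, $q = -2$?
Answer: $- \frac{1}{2524} \approx -0.0003962$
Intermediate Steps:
$t{\left(K,f \right)} = \frac{-2 + f}{6 + 2 K \left(6 + f\right)}$ ($t{\left(K,f \right)} = \frac{-2 + f}{6 + \left(K + K\right) \left(f + 6\right)} = \frac{-2 + f}{6 + 2 K \left(6 + f\right)}$)
$I{\left(U \right)} = 16$
$h = -2524$ ($h = 4 + 16 \left(-158\right) = 4 - 2528 = -2524$)
$\frac{1}{h} = \frac{1}{-2524} = - \frac{1}{2524}$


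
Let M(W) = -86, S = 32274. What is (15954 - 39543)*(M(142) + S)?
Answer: -759282732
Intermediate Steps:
(15954 - 39543)*(M(142) + S) = (15954 - 39543)*(-86 + 32274) = -23589*32188 = -759282732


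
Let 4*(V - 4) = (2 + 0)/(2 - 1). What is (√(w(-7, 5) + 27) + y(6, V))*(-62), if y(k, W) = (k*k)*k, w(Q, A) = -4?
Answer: -13392 - 62*√23 ≈ -13689.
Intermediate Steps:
V = 9/2 (V = 4 + ((2 + 0)/(2 - 1))/4 = 4 + (2/1)/4 = 4 + (2*1)/4 = 4 + (¼)*2 = 4 + ½ = 9/2 ≈ 4.5000)
y(k, W) = k³ (y(k, W) = k²*k = k³)
(√(w(-7, 5) + 27) + y(6, V))*(-62) = (√(-4 + 27) + 6³)*(-62) = (√23 + 216)*(-62) = (216 + √23)*(-62) = -13392 - 62*√23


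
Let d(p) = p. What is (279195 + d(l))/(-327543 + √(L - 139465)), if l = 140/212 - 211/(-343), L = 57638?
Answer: -35371222869117/41496274498532 - 5075509093*I*√81827/1950324901431004 ≈ -0.8524 - 0.00074442*I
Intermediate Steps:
l = 23188/18179 (l = 140*(1/212) - 211*(-1/343) = 35/53 + 211/343 = 23188/18179 ≈ 1.2755)
(279195 + d(l))/(-327543 + √(L - 139465)) = (279195 + 23188/18179)/(-327543 + √(57638 - 139465)) = 5075509093/(18179*(-327543 + √(-81827))) = 5075509093/(18179*(-327543 + I*√81827))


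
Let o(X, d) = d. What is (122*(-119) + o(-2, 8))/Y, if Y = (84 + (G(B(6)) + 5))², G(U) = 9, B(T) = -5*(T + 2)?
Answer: -7255/4802 ≈ -1.5108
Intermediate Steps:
B(T) = -10 - 5*T (B(T) = -5*(2 + T) = -10 - 5*T)
Y = 9604 (Y = (84 + (9 + 5))² = (84 + 14)² = 98² = 9604)
(122*(-119) + o(-2, 8))/Y = (122*(-119) + 8)/9604 = (-14518 + 8)*(1/9604) = -14510*1/9604 = -7255/4802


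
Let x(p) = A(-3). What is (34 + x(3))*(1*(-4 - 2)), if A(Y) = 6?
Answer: -240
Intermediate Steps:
x(p) = 6
(34 + x(3))*(1*(-4 - 2)) = (34 + 6)*(1*(-4 - 2)) = 40*(1*(-6)) = 40*(-6) = -240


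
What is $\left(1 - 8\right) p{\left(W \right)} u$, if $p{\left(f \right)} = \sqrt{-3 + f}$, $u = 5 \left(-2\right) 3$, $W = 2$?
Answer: $210 i \approx 210.0 i$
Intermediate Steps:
$u = -30$ ($u = \left(-10\right) 3 = -30$)
$\left(1 - 8\right) p{\left(W \right)} u = \left(1 - 8\right) \sqrt{-3 + 2} \left(-30\right) = \left(1 - 8\right) \sqrt{-1} \left(-30\right) = - 7 i \left(-30\right) = 210 i$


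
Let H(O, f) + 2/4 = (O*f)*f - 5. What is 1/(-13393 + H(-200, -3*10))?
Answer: -2/386797 ≈ -5.1707e-6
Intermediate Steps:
H(O, f) = -11/2 + O*f² (H(O, f) = -½ + ((O*f)*f - 5) = -½ + (O*f² - 5) = -½ + (-5 + O*f²) = -11/2 + O*f²)
1/(-13393 + H(-200, -3*10)) = 1/(-13393 + (-11/2 - 200*(-3*10)²)) = 1/(-13393 + (-11/2 - 200*(-30)²)) = 1/(-13393 + (-11/2 - 200*900)) = 1/(-13393 + (-11/2 - 180000)) = 1/(-13393 - 360011/2) = 1/(-386797/2) = -2/386797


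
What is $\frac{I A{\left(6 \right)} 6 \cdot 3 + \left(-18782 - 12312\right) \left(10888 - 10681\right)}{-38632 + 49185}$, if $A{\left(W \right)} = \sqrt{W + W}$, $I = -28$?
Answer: $- \frac{6436458}{10553} - \frac{1008 \sqrt{3}}{10553} \approx -610.08$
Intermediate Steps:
$A{\left(W \right)} = \sqrt{2} \sqrt{W}$ ($A{\left(W \right)} = \sqrt{2 W} = \sqrt{2} \sqrt{W}$)
$\frac{I A{\left(6 \right)} 6 \cdot 3 + \left(-18782 - 12312\right) \left(10888 - 10681\right)}{-38632 + 49185} = \frac{- 28 \sqrt{2} \sqrt{6} \cdot 6 \cdot 3 + \left(-18782 - 12312\right) \left(10888 - 10681\right)}{-38632 + 49185} = \frac{- 28 \cdot 2 \sqrt{3} \cdot 6 \cdot 3 - 6436458}{10553} = \left(- 28 \cdot 12 \sqrt{3} \cdot 3 - 6436458\right) \frac{1}{10553} = \left(- 336 \sqrt{3} \cdot 3 - 6436458\right) \frac{1}{10553} = \left(- 1008 \sqrt{3} - 6436458\right) \frac{1}{10553} = \left(-6436458 - 1008 \sqrt{3}\right) \frac{1}{10553} = - \frac{6436458}{10553} - \frac{1008 \sqrt{3}}{10553}$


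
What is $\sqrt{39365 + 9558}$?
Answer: $\sqrt{48923} \approx 221.19$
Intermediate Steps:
$\sqrt{39365 + 9558} = \sqrt{48923}$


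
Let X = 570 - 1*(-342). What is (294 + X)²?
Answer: 1454436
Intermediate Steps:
X = 912 (X = 570 + 342 = 912)
(294 + X)² = (294 + 912)² = 1206² = 1454436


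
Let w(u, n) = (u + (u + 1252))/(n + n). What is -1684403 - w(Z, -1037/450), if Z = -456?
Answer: -102744083/61 ≈ -1.6843e+6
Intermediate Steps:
w(u, n) = (1252 + 2*u)/(2*n) (w(u, n) = (u + (1252 + u))/((2*n)) = (1252 + 2*u)*(1/(2*n)) = (1252 + 2*u)/(2*n))
-1684403 - w(Z, -1037/450) = -1684403 - (626 - 456)/((-1037/450)) = -1684403 - 170/((-1037*1/450)) = -1684403 - 170/(-1037/450) = -1684403 - (-450)*170/1037 = -1684403 - 1*(-4500/61) = -1684403 + 4500/61 = -102744083/61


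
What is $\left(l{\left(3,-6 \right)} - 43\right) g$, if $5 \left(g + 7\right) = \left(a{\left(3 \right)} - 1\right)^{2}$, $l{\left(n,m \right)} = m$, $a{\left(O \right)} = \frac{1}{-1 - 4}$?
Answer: $\frac{41111}{125} \approx 328.89$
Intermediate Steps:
$a{\left(O \right)} = - \frac{1}{5}$ ($a{\left(O \right)} = \frac{1}{-5} = - \frac{1}{5}$)
$g = - \frac{839}{125}$ ($g = -7 + \frac{\left(- \frac{1}{5} - 1\right)^{2}}{5} = -7 + \frac{\left(- \frac{6}{5}\right)^{2}}{5} = -7 + \frac{1}{5} \cdot \frac{36}{25} = -7 + \frac{36}{125} = - \frac{839}{125} \approx -6.712$)
$\left(l{\left(3,-6 \right)} - 43\right) g = \left(-6 - 43\right) \left(- \frac{839}{125}\right) = \left(-49\right) \left(- \frac{839}{125}\right) = \frac{41111}{125}$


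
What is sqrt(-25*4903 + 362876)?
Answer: sqrt(240301) ≈ 490.21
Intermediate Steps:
sqrt(-25*4903 + 362876) = sqrt(-122575 + 362876) = sqrt(240301)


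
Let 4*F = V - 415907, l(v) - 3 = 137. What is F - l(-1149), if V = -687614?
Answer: -1104081/4 ≈ -2.7602e+5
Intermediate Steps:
l(v) = 140 (l(v) = 3 + 137 = 140)
F = -1103521/4 (F = (-687614 - 415907)/4 = (¼)*(-1103521) = -1103521/4 ≈ -2.7588e+5)
F - l(-1149) = -1103521/4 - 1*140 = -1103521/4 - 140 = -1104081/4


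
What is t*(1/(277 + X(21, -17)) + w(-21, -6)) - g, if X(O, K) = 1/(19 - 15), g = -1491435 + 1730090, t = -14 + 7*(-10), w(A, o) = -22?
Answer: -262619299/1109 ≈ -2.3681e+5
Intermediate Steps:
t = -84 (t = -14 - 70 = -84)
g = 238655
X(O, K) = 1/4
t*(1/(277 + X(21, -17)) + w(-21, -6)) - g = -84*(1/(277 + 1/4) - 22) - 1*238655 = -84*(1/(1109/4) - 22) - 238655 = -84*(4/1109 - 22) - 238655 = -84*(-24394/1109) - 238655 = 2049096/1109 - 238655 = -262619299/1109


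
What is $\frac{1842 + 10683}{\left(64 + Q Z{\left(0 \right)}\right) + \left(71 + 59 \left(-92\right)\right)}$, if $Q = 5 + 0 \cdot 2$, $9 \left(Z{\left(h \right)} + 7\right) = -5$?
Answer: $- \frac{112725}{47977} \approx -2.3496$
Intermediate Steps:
$Z{\left(h \right)} = - \frac{68}{9}$ ($Z{\left(h \right)} = -7 + \frac{1}{9} \left(-5\right) = -7 - \frac{5}{9} = - \frac{68}{9}$)
$Q = 5$ ($Q = 5 + 0 = 5$)
$\frac{1842 + 10683}{\left(64 + Q Z{\left(0 \right)}\right) + \left(71 + 59 \left(-92\right)\right)} = \frac{1842 + 10683}{\left(64 + 5 \left(- \frac{68}{9}\right)\right) + \left(71 + 59 \left(-92\right)\right)} = \frac{12525}{\left(64 - \frac{340}{9}\right) + \left(71 - 5428\right)} = \frac{12525}{\frac{236}{9} - 5357} = \frac{12525}{- \frac{47977}{9}} = 12525 \left(- \frac{9}{47977}\right) = - \frac{112725}{47977}$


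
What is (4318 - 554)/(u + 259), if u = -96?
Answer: 3764/163 ≈ 23.092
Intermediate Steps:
(4318 - 554)/(u + 259) = (4318 - 554)/(-96 + 259) = 3764/163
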